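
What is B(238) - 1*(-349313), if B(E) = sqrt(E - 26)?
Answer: 349313 + 2*sqrt(53) ≈ 3.4933e+5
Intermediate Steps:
B(E) = sqrt(-26 + E)
B(238) - 1*(-349313) = sqrt(-26 + 238) - 1*(-349313) = sqrt(212) + 349313 = 2*sqrt(53) + 349313 = 349313 + 2*sqrt(53)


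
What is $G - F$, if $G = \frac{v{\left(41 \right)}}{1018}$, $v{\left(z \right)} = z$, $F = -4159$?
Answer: $\frac{4233903}{1018} \approx 4159.0$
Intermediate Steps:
$G = \frac{41}{1018} \approx 0.040275$
$G - F = \frac{41}{1018} - -4159 = \frac{41}{1018} + 4159 = \frac{4233903}{1018}$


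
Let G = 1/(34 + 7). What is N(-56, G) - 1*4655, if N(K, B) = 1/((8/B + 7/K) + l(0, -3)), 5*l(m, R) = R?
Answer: -60938565/13091 ≈ -4655.0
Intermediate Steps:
l(m, R) = R/5
G = 1/41 ≈ 0.024390
N(K, B) = 1/(-3/5 + 7/K + 8/B) (N(K, B) = 1/((8/B + 7/K) + (1/5)*(-3)) = 1/((7/K + 8/B) - 3/5) = 1/(-3/5 + 7/K + 8/B))
N(-56, G) - 1*4655 = 5*(1/41)*(-56)/(35*(1/41) + 40*(-56) - 3*1/41*(-56)) - 1*4655 = 5*(1/41)*(-56)/(35/41 - 2240 + 168/41) - 4655 = 5*(1/41)*(-56)/(-91637/41) - 4655 = 5*(1/41)*(-56)*(-41/91637) - 4655 = 40/13091 - 4655 = -60938565/13091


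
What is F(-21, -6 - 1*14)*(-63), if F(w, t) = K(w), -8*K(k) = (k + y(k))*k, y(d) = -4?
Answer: 33075/8 ≈ 4134.4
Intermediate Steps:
K(k) = -k*(-4 + k)/8 (K(k) = -(k - 4)*k/8 = -(-4 + k)*k/8 = -k*(-4 + k)/8)
F(w, t) = w*(4 - w)/8
F(-21, -6 - 1*14)*(-63) = ((1/8)*(-21)*(4 - 1*(-21)))*(-63) = ((1/8)*(-21)*(4 + 21))*(-63) = ((1/8)*(-21)*25)*(-63) = -525/8*(-63) = 33075/8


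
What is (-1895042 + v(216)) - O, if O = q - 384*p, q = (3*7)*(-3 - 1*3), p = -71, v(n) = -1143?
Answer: -1923323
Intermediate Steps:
q = -126 (q = 21*(-3 - 3) = 21*(-6) = -126)
O = 27138 (O = -126 - 384*(-71) = -126 + 27264 = 27138)
(-1895042 + v(216)) - O = (-1895042 - 1143) - 1*27138 = -1896185 - 27138 = -1923323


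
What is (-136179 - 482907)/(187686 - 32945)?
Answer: -619086/154741 ≈ -4.0008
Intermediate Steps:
(-136179 - 482907)/(187686 - 32945) = -619086/154741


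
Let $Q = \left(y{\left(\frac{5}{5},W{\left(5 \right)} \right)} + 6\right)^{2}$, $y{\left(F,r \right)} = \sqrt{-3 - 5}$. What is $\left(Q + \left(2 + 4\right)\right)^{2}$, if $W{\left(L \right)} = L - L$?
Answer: $4 + 1632 i \sqrt{2} \approx 4.0 + 2308.0 i$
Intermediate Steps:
$W{\left(L \right)} = 0$
$y{\left(F,r \right)} = 2 i \sqrt{2}$ ($y{\left(F,r \right)} = \sqrt{-8} = 2 i \sqrt{2}$)
$Q = \left(6 + 2 i \sqrt{2}\right)^{2}$ ($Q = \left(2 i \sqrt{2} + 6\right)^{2} = \left(6 + 2 i \sqrt{2}\right)^{2} \approx 28.0 + 33.941 i$)
$\left(Q + \left(2 + 4\right)\right)^{2} = \left(\left(28 + 24 i \sqrt{2}\right) + \left(2 + 4\right)\right)^{2} = \left(\left(28 + 24 i \sqrt{2}\right) + 6\right)^{2} = \left(34 + 24 i \sqrt{2}\right)^{2}$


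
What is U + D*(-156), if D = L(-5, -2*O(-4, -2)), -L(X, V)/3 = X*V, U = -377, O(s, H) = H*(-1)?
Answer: 8983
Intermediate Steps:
O(s, H) = -H
L(X, V) = -3*V*X (L(X, V) = -3*X*V = -3*V*X)
D = -60 (D = -3*(-(-2)*(-2))*(-5) = -3*(-2*2)*(-5) = -3*(-4)*(-5) = -60)
U + D*(-156) = -377 - 60*(-156) = -377 + 9360 = 8983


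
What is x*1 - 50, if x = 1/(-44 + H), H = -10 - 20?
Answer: -3701/74 ≈ -50.013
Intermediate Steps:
H = -30
x = -1/74 (x = 1/(-44 - 30) = 1/(-74) = -1/74 ≈ -0.013514)
x*1 - 50 = -1/74*1 - 50 = -1/74 - 50 = -3701/74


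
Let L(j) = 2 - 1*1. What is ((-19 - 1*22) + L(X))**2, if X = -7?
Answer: 1600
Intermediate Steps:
L(j) = 1 (L(j) = 2 - 1 = 1)
((-19 - 1*22) + L(X))**2 = ((-19 - 1*22) + 1)**2 = ((-19 - 22) + 1)**2 = (-41 + 1)**2 = (-40)**2 = 1600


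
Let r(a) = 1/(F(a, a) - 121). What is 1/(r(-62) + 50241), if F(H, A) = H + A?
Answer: 245/12309044 ≈ 1.9904e-5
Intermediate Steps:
F(H, A) = A + H
r(a) = 1/(-121 + 2*a) (r(a) = 1/((a + a) - 121) = 1/(2*a - 121) = 1/(-121 + 2*a))
1/(r(-62) + 50241) = 1/(1/(-121 + 2*(-62)) + 50241) = 1/(1/(-121 - 124) + 50241) = 1/(1/(-245) + 50241) = 1/(-1/245 + 50241) = 1/(12309044/245) = 245/12309044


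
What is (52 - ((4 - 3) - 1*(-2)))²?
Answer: 2401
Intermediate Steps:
(52 - ((4 - 3) - 1*(-2)))² = (52 - (1 + 2))² = (52 - 1*3)² = (52 - 3)² = 49² = 2401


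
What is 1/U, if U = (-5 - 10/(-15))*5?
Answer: -3/65 ≈ -0.046154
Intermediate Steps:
U = -65/3 (U = (-5 - 10*(-1/15))*5 = (-5 + ⅔)*5 = -13/3*5 = -65/3 ≈ -21.667)
1/U = 1/(-65/3) = -3/65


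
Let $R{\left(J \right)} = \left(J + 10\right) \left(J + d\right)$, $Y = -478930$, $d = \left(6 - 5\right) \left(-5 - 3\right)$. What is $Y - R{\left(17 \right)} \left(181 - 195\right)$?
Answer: $-475528$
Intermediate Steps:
$d = -8$ ($d = 1 \left(-8\right) = -8$)
$R{\left(J \right)} = \left(-8 + J\right) \left(10 + J\right)$ ($R{\left(J \right)} = \left(J + 10\right) \left(J - 8\right) = \left(10 + J\right) \left(-8 + J\right) = \left(-8 + J\right) \left(10 + J\right)$)
$Y - R{\left(17 \right)} \left(181 - 195\right) = -478930 - \left(-80 + 17^{2} + 2 \cdot 17\right) \left(181 - 195\right) = -478930 - \left(-80 + 289 + 34\right) \left(-14\right) = -478930 - 243 \left(-14\right) = -478930 - -3402 = -478930 + 3402 = -475528$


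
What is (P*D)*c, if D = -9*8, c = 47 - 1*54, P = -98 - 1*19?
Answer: -58968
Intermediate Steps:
P = -117 (P = -98 - 19 = -117)
c = -7 (c = 47 - 54 = -7)
D = -72
(P*D)*c = -117*(-72)*(-7) = 8424*(-7) = -58968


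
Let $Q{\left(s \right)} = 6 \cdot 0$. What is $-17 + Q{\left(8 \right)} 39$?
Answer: $-17$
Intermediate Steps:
$Q{\left(s \right)} = 0$
$-17 + Q{\left(8 \right)} 39 = -17 + 0 \cdot 39 = -17 + 0 = -17$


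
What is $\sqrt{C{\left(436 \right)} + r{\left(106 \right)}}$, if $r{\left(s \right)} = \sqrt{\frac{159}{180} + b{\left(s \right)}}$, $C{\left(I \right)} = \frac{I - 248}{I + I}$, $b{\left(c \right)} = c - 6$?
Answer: $\frac{\sqrt{2305350 + 356430 \sqrt{90795}}}{3270} \approx 3.2031$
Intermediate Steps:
$b{\left(c \right)} = -6 + c$
$C{\left(I \right)} = \frac{-248 + I}{2 I}$
$r{\left(s \right)} = \sqrt{- \frac{307}{60} + s}$ ($r{\left(s \right)} = \sqrt{\frac{159}{180} + \left(-6 + s\right)} = \sqrt{159 \cdot \frac{1}{180} + \left(-6 + s\right)} = \sqrt{\frac{53}{60} + \left(-6 + s\right)} = \sqrt{- \frac{307}{60} + s}$)
$\sqrt{C{\left(436 \right)} + r{\left(106 \right)}} = \sqrt{\frac{-248 + 436}{2 \cdot 436} + \frac{\sqrt{-4605 + 900 \cdot 106}}{30}} = \sqrt{\frac{1}{2} \cdot \frac{1}{436} \cdot 188 + \frac{\sqrt{-4605 + 95400}}{30}} = \sqrt{\frac{47}{218} + \frac{\sqrt{90795}}{30}}$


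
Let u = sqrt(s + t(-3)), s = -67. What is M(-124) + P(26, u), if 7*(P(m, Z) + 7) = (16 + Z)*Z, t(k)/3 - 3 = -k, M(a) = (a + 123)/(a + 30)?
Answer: -1315/94 + 16*I ≈ -13.989 + 16.0*I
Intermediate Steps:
M(a) = (123 + a)/(30 + a)
t(k) = 9 - 3*k (t(k) = 9 + 3*(-k) = 9 - 3*k)
u = 7*I (u = sqrt(-67 + (9 - 3*(-3))) = sqrt(-67 + (9 + 9)) = sqrt(-67 + 18) = sqrt(-49) = 7*I ≈ 7.0*I)
P(m, Z) = -7 + Z*(16 + Z)/7 (P(m, Z) = -7 + ((16 + Z)*Z)/7 = -7 + (Z*(16 + Z))/7 = -7 + Z*(16 + Z)/7)
M(-124) + P(26, u) = (123 - 124)/(30 - 124) + (-7 + (7*I)**2/7 + 16*(7*I)/7) = -1/(-94) + (-7 + (1/7)*(-49) + 16*I) = -1/94*(-1) + (-7 - 7 + 16*I) = 1/94 + (-14 + 16*I) = -1315/94 + 16*I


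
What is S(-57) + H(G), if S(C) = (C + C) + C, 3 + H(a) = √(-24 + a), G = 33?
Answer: -171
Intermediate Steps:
H(a) = -3 + √(-24 + a)
S(C) = 3*C (S(C) = 2*C + C = 3*C)
S(-57) + H(G) = 3*(-57) + (-3 + √(-24 + 33)) = -171 + (-3 + √9) = -171 + (-3 + 3) = -171 + 0 = -171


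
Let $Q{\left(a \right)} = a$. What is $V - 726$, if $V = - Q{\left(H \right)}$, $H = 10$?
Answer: $-736$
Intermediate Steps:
$V = -10$ ($V = \left(-1\right) 10 = -10$)
$V - 726 = -10 - 726 = -736$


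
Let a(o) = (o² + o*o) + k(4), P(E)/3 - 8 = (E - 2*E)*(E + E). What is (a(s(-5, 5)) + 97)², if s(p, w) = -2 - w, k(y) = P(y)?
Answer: 15129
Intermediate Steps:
P(E) = 24 - 6*E² (P(E) = 24 + 3*((E - 2*E)*(E + E)) = 24 + 3*((-E)*(2*E)) = 24 + 3*(-2*E²) = 24 - 6*E²)
k(y) = 24 - 6*y²
a(o) = -72 + 2*o² (a(o) = (o² + o*o) + (24 - 6*4²) = (o² + o²) + (24 - 6*16) = 2*o² + (24 - 96) = 2*o² - 72 = -72 + 2*o²)
(a(s(-5, 5)) + 97)² = ((-72 + 2*(-2 - 1*5)²) + 97)² = ((-72 + 2*(-2 - 5)²) + 97)² = ((-72 + 2*(-7)²) + 97)² = ((-72 + 2*49) + 97)² = ((-72 + 98) + 97)² = (26 + 97)² = 123² = 15129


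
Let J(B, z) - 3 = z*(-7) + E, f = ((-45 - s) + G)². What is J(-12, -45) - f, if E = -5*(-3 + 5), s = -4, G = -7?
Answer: -1996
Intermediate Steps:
E = -10 (E = -5*2 = -10)
f = 2304 (f = ((-45 - 1*(-4)) - 7)² = ((-45 + 4) - 7)² = (-41 - 7)² = (-48)² = 2304)
J(B, z) = -7 - 7*z (J(B, z) = 3 + (z*(-7) - 10) = 3 + (-7*z - 10) = 3 + (-10 - 7*z) = -7 - 7*z)
J(-12, -45) - f = (-7 - 7*(-45)) - 1*2304 = (-7 + 315) - 2304 = 308 - 2304 = -1996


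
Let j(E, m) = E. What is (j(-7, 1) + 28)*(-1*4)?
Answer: -84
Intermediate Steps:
(j(-7, 1) + 28)*(-1*4) = (-7 + 28)*(-1*4) = 21*(-4) = -84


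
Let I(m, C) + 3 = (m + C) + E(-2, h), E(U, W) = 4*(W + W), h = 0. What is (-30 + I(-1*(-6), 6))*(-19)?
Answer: 399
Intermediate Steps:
E(U, W) = 8*W (E(U, W) = 4*(2*W) = 8*W)
I(m, C) = -3 + C + m (I(m, C) = -3 + ((m + C) + 8*0) = -3 + ((C + m) + 0) = -3 + (C + m) = -3 + C + m)
(-30 + I(-1*(-6), 6))*(-19) = (-30 + (-3 + 6 - 1*(-6)))*(-19) = (-30 + (-3 + 6 + 6))*(-19) = (-30 + 9)*(-19) = -21*(-19) = 399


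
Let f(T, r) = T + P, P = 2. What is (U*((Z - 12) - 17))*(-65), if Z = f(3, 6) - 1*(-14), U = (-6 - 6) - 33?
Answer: -29250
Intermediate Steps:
U = -45 (U = -12 - 33 = -45)
f(T, r) = 2 + T (f(T, r) = T + 2 = 2 + T)
Z = 19 (Z = (2 + 3) - 1*(-14) = 5 + 14 = 19)
(U*((Z - 12) - 17))*(-65) = -45*((19 - 12) - 17)*(-65) = -45*(7 - 17)*(-65) = -45*(-10)*(-65) = 450*(-65) = -29250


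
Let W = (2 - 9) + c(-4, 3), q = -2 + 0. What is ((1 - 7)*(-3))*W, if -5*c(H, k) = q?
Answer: -594/5 ≈ -118.80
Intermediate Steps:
q = -2
c(H, k) = 2/5 (c(H, k) = -1/5*(-2) = 2/5)
W = -33/5 (W = (2 - 9) + 2/5 = -7 + 2/5 = -33/5 ≈ -6.6000)
((1 - 7)*(-3))*W = ((1 - 7)*(-3))*(-33/5) = -6*(-3)*(-33/5) = 18*(-33/5) = -594/5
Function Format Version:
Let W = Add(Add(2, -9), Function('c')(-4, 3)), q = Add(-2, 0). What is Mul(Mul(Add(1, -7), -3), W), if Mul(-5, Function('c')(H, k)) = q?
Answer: Rational(-594, 5) ≈ -118.80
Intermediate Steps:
q = -2
Function('c')(H, k) = Rational(2, 5) (Function('c')(H, k) = Mul(Rational(-1, 5), -2) = Rational(2, 5))
W = Rational(-33, 5) (W = Add(Add(2, -9), Rational(2, 5)) = Add(-7, Rational(2, 5)) = Rational(-33, 5) ≈ -6.6000)
Mul(Mul(Add(1, -7), -3), W) = Mul(Mul(Add(1, -7), -3), Rational(-33, 5)) = Mul(Mul(-6, -3), Rational(-33, 5)) = Mul(18, Rational(-33, 5)) = Rational(-594, 5)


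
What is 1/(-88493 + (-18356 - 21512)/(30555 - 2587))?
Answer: -6992/618753023 ≈ -1.1300e-5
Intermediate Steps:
1/(-88493 + (-18356 - 21512)/(30555 - 2587)) = 1/(-88493 - 39868/27968) = 1/(-88493 - 39868*1/27968) = 1/(-88493 - 9967/6992) = 1/(-618753023/6992) = -6992/618753023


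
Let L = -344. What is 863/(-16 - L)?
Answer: 863/328 ≈ 2.6311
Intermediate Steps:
863/(-16 - L) = 863/(-16 - 1*(-344)) = 863/(-16 + 344) = 863/328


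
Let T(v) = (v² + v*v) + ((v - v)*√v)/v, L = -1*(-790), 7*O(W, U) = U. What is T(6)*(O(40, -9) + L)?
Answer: 397512/7 ≈ 56787.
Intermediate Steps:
O(W, U) = U/7
L = 790
T(v) = 2*v² (T(v) = (v² + v²) + (0*√v)/v = 2*v² + 0/v = 2*v² + 0 = 2*v²)
T(6)*(O(40, -9) + L) = (2*6²)*((⅐)*(-9) + 790) = (2*36)*(-9/7 + 790) = 72*(5521/7) = 397512/7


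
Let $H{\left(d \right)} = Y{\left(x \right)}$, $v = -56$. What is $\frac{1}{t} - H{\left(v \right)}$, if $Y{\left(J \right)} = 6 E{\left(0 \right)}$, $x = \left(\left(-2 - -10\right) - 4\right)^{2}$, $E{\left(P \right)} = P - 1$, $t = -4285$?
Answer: $\frac{25709}{4285} \approx 5.9998$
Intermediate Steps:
$E{\left(P \right)} = -1 + P$ ($E{\left(P \right)} = P - 1 = -1 + P$)
$x = 16$ ($x = \left(\left(-2 + 10\right) - 4\right)^{2} = \left(8 - 4\right)^{2} = 4^{2} = 16$)
$Y{\left(J \right)} = -6$ ($Y{\left(J \right)} = 6 \left(-1 + 0\right) = 6 \left(-1\right) = -6$)
$H{\left(d \right)} = -6$
$\frac{1}{t} - H{\left(v \right)} = \frac{1}{-4285} - -6 = - \frac{1}{4285} + 6 = \frac{25709}{4285}$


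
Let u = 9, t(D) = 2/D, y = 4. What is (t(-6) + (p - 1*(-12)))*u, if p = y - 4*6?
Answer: -75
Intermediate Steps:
p = -20 (p = 4 - 4*6 = 4 - 24 = -20)
(t(-6) + (p - 1*(-12)))*u = (2/(-6) + (-20 - 1*(-12)))*9 = (2*(-⅙) + (-20 + 12))*9 = (-⅓ - 8)*9 = -25/3*9 = -75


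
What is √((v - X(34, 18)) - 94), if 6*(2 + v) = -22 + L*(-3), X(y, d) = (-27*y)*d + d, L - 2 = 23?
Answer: √590178/6 ≈ 128.04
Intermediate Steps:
L = 25 (L = 2 + 23 = 25)
X(y, d) = d - 27*d*y (X(y, d) = -27*d*y + d = d - 27*d*y)
v = -109/6 (v = -2 + (-22 + 25*(-3))/6 = -2 + (-22 - 75)/6 = -2 + (⅙)*(-97) = -2 - 97/6 = -109/6 ≈ -18.167)
√((v - X(34, 18)) - 94) = √((-109/6 - 18*(1 - 27*34)) - 94) = √((-109/6 - 18*(1 - 918)) - 94) = √((-109/6 - 18*(-917)) - 94) = √((-109/6 - 1*(-16506)) - 94) = √((-109/6 + 16506) - 94) = √(98927/6 - 94) = √(98363/6) = √590178/6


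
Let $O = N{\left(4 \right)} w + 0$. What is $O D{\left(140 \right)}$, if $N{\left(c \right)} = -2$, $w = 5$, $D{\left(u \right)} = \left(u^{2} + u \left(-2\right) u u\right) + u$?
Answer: $54682600$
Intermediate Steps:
$D{\left(u \right)} = u + u^{2} - 2 u^{3}$ ($D{\left(u \right)} = \left(u^{2} + - 2 u u u\right) + u = \left(u^{2} + - 2 u^{2} u\right) + u = \left(u^{2} - 2 u^{3}\right) + u = u + u^{2} - 2 u^{3}$)
$O = -10$ ($O = \left(-2\right) 5 + 0 = -10 + 0 = -10$)
$O D{\left(140 \right)} = - 10 \cdot 140 \left(1 + 140 - 2 \cdot 140^{2}\right) = - 10 \cdot 140 \left(1 + 140 - 39200\right) = - 10 \cdot 140 \left(-39059\right) = \left(-10\right) \left(-5468260\right) = 54682600$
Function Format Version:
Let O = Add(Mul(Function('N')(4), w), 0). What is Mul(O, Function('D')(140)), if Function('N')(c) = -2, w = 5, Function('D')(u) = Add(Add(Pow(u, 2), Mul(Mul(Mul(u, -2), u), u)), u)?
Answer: 54682600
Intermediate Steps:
Function('D')(u) = Add(u, Pow(u, 2), Mul(-2, Pow(u, 3))) (Function('D')(u) = Add(Add(Pow(u, 2), Mul(Mul(Mul(-2, u), u), u)), u) = Add(Add(Pow(u, 2), Mul(Mul(-2, Pow(u, 2)), u)), u) = Add(Add(Pow(u, 2), Mul(-2, Pow(u, 3))), u) = Add(u, Pow(u, 2), Mul(-2, Pow(u, 3))))
O = -10 (O = Add(Mul(-2, 5), 0) = Add(-10, 0) = -10)
Mul(O, Function('D')(140)) = Mul(-10, Mul(140, Add(1, 140, Mul(-2, Pow(140, 2))))) = Mul(-10, Mul(140, Add(1, 140, Mul(-2, 19600)))) = Mul(-10, Mul(140, Add(1, 140, -39200))) = Mul(-10, Mul(140, -39059)) = Mul(-10, -5468260) = 54682600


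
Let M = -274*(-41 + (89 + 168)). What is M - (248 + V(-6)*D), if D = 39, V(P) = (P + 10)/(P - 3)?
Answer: -178244/3 ≈ -59415.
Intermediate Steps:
M = -59184 (M = -274*(-41 + 257) = -274*216 = -59184)
V(P) = (10 + P)/(-3 + P)
M - (248 + V(-6)*D) = -59184 - (248 + ((10 - 6)/(-3 - 6))*39) = -59184 - (248 + (4/(-9))*39) = -59184 - (248 - ⅑*4*39) = -59184 - (248 - 4/9*39) = -59184 - (248 - 52/3) = -59184 - 1*692/3 = -59184 - 692/3 = -178244/3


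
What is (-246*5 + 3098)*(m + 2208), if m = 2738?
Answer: 9239128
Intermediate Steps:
(-246*5 + 3098)*(m + 2208) = (-246*5 + 3098)*(2738 + 2208) = (-1230 + 3098)*4946 = 1868*4946 = 9239128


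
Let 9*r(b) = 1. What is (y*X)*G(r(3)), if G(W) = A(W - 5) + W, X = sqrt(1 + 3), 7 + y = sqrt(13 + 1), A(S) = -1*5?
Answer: 616/9 - 88*sqrt(14)/9 ≈ 31.859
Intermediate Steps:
A(S) = -5
r(b) = 1/9 (r(b) = (1/9)*1 = 1/9)
y = -7 + sqrt(14) (y = -7 + sqrt(13 + 1) = -7 + sqrt(14) ≈ -3.2583)
X = 2 (X = sqrt(4) = 2)
G(W) = -5 + W
(y*X)*G(r(3)) = ((-7 + sqrt(14))*2)*(-5 + 1/9) = (-14 + 2*sqrt(14))*(-44/9) = 616/9 - 88*sqrt(14)/9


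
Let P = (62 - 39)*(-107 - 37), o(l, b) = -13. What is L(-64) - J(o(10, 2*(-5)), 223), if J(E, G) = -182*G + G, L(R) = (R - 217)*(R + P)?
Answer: 989019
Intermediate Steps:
P = -3312 (P = 23*(-144) = -3312)
L(R) = (-3312 + R)*(-217 + R) (L(R) = (R - 217)*(R - 3312) = (-217 + R)*(-3312 + R) = (-3312 + R)*(-217 + R))
J(E, G) = -181*G
L(-64) - J(o(10, 2*(-5)), 223) = (718704 + (-64)**2 - 3529*(-64)) - (-181)*223 = (718704 + 4096 + 225856) - 1*(-40363) = 948656 + 40363 = 989019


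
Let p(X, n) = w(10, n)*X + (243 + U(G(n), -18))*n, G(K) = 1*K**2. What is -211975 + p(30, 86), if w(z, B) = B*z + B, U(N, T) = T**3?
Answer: -664249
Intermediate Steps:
G(K) = K**2
w(z, B) = B + B*z
p(X, n) = -5589*n + 11*X*n (p(X, n) = (n*(1 + 10))*X + (243 + (-18)**3)*n = (n*11)*X + (243 - 5832)*n = (11*n)*X - 5589*n = 11*X*n - 5589*n = -5589*n + 11*X*n)
-211975 + p(30, 86) = -211975 + 86*(-5589 + 11*30) = -211975 + 86*(-5589 + 330) = -211975 + 86*(-5259) = -211975 - 452274 = -664249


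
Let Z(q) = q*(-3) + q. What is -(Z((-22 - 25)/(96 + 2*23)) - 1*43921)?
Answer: 3118344/71 ≈ 43920.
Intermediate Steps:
Z(q) = -2*q (Z(q) = -3*q + q = -2*q)
-(Z((-22 - 25)/(96 + 2*23)) - 1*43921) = -(-2*(-22 - 25)/(96 + 2*23) - 1*43921) = -(-(-94)/(96 + 46) - 43921) = -(-(-94)/142 - 43921) = -(-2*(-47/142) - 43921) = -(47/71 - 43921) = -1*(-3118344/71) = 3118344/71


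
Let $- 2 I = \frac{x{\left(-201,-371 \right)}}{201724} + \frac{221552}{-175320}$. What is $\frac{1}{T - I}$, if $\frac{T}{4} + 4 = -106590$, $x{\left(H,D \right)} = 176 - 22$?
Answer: $- \frac{4420781460}{1884917907373733} \approx -2.3453 \cdot 10^{-6}$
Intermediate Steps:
$x{\left(H,D \right)} = 154$
$I = \frac{2791584773}{4420781460}$ ($I = - \frac{\frac{154}{201724} + \frac{221552}{-175320}}{2} = - \frac{154 \cdot \frac{1}{201724} + 221552 \left(- \frac{1}{175320}\right)}{2} = - \frac{\frac{77}{100862} - \frac{27694}{21915}}{2} = \left(- \frac{1}{2}\right) \left(- \frac{2791584773}{2210390730}\right) = \frac{2791584773}{4420781460} \approx 0.63147$)
$T = -426376$ ($T = -16 + 4 \left(-106590\right) = -16 - 426360 = -426376$)
$\frac{1}{T - I} = \frac{1}{-426376 - \frac{2791584773}{4420781460}} = \frac{1}{- \frac{1884917907373733}{4420781460}} = - \frac{4420781460}{1884917907373733}$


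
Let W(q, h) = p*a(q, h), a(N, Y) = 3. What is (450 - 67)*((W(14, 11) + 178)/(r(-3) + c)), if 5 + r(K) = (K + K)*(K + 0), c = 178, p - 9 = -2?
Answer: 76217/191 ≈ 399.04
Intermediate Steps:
p = 7 (p = 9 - 2 = 7)
W(q, h) = 21 (W(q, h) = 7*3 = 21)
r(K) = -5 + 2*K² (r(K) = -5 + (K + K)*(K + 0) = -5 + (2*K)*K = -5 + 2*K²)
(450 - 67)*((W(14, 11) + 178)/(r(-3) + c)) = (450 - 67)*((21 + 178)/((-5 + 2*(-3)²) + 178)) = 383*(199/((-5 + 2*9) + 178)) = 383*(199/((-5 + 18) + 178)) = 383*(199/(13 + 178)) = 383*(199/191) = 76217/191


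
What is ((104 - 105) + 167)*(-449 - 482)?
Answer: -154546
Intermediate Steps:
((104 - 105) + 167)*(-449 - 482) = (-1 + 167)*(-931) = 166*(-931) = -154546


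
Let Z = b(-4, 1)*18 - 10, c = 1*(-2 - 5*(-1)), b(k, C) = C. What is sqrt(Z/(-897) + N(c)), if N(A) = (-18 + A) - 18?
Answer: I*sqrt(26559273)/897 ≈ 5.7453*I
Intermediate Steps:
c = 3 (c = 1*(-2 + 5) = 1*3 = 3)
N(A) = -36 + A
Z = 8 (Z = 1*18 - 10 = 18 - 10 = 8)
sqrt(Z/(-897) + N(c)) = sqrt(8/(-897) + (-36 + 3)) = sqrt(8*(-1/897) - 33) = sqrt(-8/897 - 33) = sqrt(-29609/897) = I*sqrt(26559273)/897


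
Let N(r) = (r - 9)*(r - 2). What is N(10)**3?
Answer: 512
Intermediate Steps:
N(r) = (-9 + r)*(-2 + r)
N(10)**3 = (18 + 10**2 - 11*10)**3 = (18 + 100 - 110)**3 = 8**3 = 512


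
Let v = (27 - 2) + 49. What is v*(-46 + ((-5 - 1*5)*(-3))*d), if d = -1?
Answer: -5624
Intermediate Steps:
v = 74 (v = 25 + 49 = 74)
v*(-46 + ((-5 - 1*5)*(-3))*d) = 74*(-46 + ((-5 - 1*5)*(-3))*(-1)) = 74*(-46 + ((-5 - 5)*(-3))*(-1)) = 74*(-46 - 10*(-3)*(-1)) = 74*(-46 + 30*(-1)) = 74*(-46 - 30) = 74*(-76) = -5624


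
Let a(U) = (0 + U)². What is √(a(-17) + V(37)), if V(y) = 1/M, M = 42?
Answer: √509838/42 ≈ 17.001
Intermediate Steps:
V(y) = 1/42
a(U) = U²
√(a(-17) + V(37)) = √((-17)² + 1/42) = √(289 + 1/42) = √(12139/42) = √509838/42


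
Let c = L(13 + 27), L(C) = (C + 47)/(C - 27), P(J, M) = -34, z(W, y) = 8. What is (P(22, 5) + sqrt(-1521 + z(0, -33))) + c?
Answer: -355/13 + I*sqrt(1513) ≈ -27.308 + 38.897*I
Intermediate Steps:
L(C) = (47 + C)/(-27 + C)
c = 87/13 (c = (47 + (13 + 27))/(-27 + (13 + 27)) = (47 + 40)/(-27 + 40) = 87/13 ≈ 6.6923)
(P(22, 5) + sqrt(-1521 + z(0, -33))) + c = (-34 + sqrt(-1521 + 8)) + 87/13 = (-34 + sqrt(-1513)) + 87/13 = (-34 + I*sqrt(1513)) + 87/13 = -355/13 + I*sqrt(1513)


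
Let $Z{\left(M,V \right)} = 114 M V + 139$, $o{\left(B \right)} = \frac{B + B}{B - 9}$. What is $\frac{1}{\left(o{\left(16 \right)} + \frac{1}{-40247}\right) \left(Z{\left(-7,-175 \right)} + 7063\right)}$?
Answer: $\frac{281729}{189130250244} \approx 1.4896 \cdot 10^{-6}$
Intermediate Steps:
$o{\left(B \right)} = \frac{2 B}{-9 + B}$
$Z{\left(M,V \right)} = 139 + 114 M V$ ($Z{\left(M,V \right)} = 114 M V + 139 = 139 + 114 M V$)
$\frac{1}{\left(o{\left(16 \right)} + \frac{1}{-40247}\right) \left(Z{\left(-7,-175 \right)} + 7063\right)} = \frac{1}{\left(2 \cdot 16 \frac{1}{-9 + 16} + \frac{1}{-40247}\right) \left(\left(139 + 114 \left(-7\right) \left(-175\right)\right) + 7063\right)} = \frac{1}{\left(2 \cdot 16 \cdot \frac{1}{7} - \frac{1}{40247}\right) \left(\left(139 + 139650\right) + 7063\right)} = \frac{1}{\left(2 \cdot 16 \cdot \frac{1}{7} - \frac{1}{40247}\right) \left(139789 + 7063\right)} = \frac{1}{\left(\frac{32}{7} - \frac{1}{40247}\right) 146852} = \frac{1}{\frac{1287897}{281729} \cdot 146852} = \frac{1}{\frac{189130250244}{281729}} = \frac{281729}{189130250244}$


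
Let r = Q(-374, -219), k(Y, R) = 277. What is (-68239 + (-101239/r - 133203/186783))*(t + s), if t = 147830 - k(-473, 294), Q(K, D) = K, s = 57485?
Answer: -162256860087140979/11642807 ≈ -1.3936e+10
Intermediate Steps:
r = -374
t = 147553 (t = 147830 - 1*277 = 147830 - 277 = 147553)
(-68239 + (-101239/r - 133203/186783))*(t + s) = (-68239 + (-101239/(-374) - 133203/186783))*(147553 + 57485) = (-68239 + (-101239*(-1/374) - 133203*1/186783))*205038 = (-68239 + (101239/374 - 44401/62261))*205038 = (-68239 + 6286635405/23285614)*205038 = -1582700378341/23285614*205038 = -162256860087140979/11642807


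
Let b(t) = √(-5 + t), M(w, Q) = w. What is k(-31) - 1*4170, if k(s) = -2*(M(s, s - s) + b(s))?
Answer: -4108 - 12*I ≈ -4108.0 - 12.0*I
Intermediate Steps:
k(s) = -2*s - 2*√(-5 + s) (k(s) = -2*(s + √(-5 + s)) = -2*s - 2*√(-5 + s))
k(-31) - 1*4170 = (-2*(-31) - 2*√(-5 - 31)) - 1*4170 = (62 - 12*I) - 4170 = -4108 - 12*I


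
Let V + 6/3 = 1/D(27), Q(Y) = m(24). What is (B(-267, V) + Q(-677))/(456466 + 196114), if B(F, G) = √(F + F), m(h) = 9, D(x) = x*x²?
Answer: 9/652580 + I*√534/652580 ≈ 1.3791e-5 + 3.5411e-5*I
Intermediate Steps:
D(x) = x³
Q(Y) = 9
V = -39365/19683 (V = -2 + 1/(27³) = -2 + 1/19683 = -39365/19683 ≈ -1.9999)
B(F, G) = √2*√F (B(F, G) = √(2*F) = √2*√F)
(B(-267, V) + Q(-677))/(456466 + 196114) = (√2*√(-267) + 9)/(456466 + 196114) = (√2*(I*√267) + 9)/652580 = (I*√534 + 9)*(1/652580) = (9 + I*√534)*(1/652580) = 9/652580 + I*√534/652580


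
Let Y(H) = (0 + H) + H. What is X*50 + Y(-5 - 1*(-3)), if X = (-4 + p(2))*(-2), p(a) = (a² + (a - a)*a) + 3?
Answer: -304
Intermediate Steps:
Y(H) = 2*H (Y(H) = H + H = 2*H)
p(a) = 3 + a² (p(a) = (a² + 0*a) + 3 = (a² + 0) + 3 = a² + 3 = 3 + a²)
X = -6 (X = (-4 + (3 + 2²))*(-2) = (-4 + (3 + 4))*(-2) = (-4 + 7)*(-2) = 3*(-2) = -6)
X*50 + Y(-5 - 1*(-3)) = -6*50 + 2*(-5 - 1*(-3)) = -300 + 2*(-5 + 3) = -300 + 2*(-2) = -300 - 4 = -304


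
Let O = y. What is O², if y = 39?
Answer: 1521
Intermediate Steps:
O = 39
O² = 39² = 1521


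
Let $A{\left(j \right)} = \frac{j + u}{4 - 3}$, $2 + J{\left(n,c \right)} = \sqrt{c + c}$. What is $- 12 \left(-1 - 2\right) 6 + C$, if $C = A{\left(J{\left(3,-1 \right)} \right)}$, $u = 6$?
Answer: $220 + i \sqrt{2} \approx 220.0 + 1.4142 i$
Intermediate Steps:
$J{\left(n,c \right)} = -2 + \sqrt{2} \sqrt{c}$ ($J{\left(n,c \right)} = -2 + \sqrt{c + c} = -2 + \sqrt{2 c} = -2 + \sqrt{2} \sqrt{c}$)
$A{\left(j \right)} = 6 + j$ ($A{\left(j \right)} = \frac{j + 6}{4 - 3} = \frac{6 + j}{1} = \left(6 + j\right) 1 = 6 + j$)
$C = 4 + i \sqrt{2}$ ($C = 6 - \left(2 - \sqrt{2} \sqrt{-1}\right) = 6 - \left(2 - \sqrt{2} i\right) = 6 - \left(2 - i \sqrt{2}\right) = 4 + i \sqrt{2} \approx 4.0 + 1.4142 i$)
$- 12 \left(-1 - 2\right) 6 + C = - 12 \left(-1 - 2\right) 6 + \left(4 + i \sqrt{2}\right) = - 12 \left(\left(-3\right) 6\right) + \left(4 + i \sqrt{2}\right) = \left(-12\right) \left(-18\right) + \left(4 + i \sqrt{2}\right) = 216 + \left(4 + i \sqrt{2}\right) = 220 + i \sqrt{2}$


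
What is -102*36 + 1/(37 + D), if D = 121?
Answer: -580175/158 ≈ -3672.0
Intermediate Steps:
-102*36 + 1/(37 + D) = -102*36 + 1/(37 + 121) = -3672 + 1/158 = -580175/158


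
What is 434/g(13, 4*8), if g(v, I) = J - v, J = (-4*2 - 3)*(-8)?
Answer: 434/75 ≈ 5.7867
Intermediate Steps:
J = 88 (J = (-8 - 3)*(-8) = -11*(-8) = 88)
g(v, I) = 88 - v
434/g(13, 4*8) = 434/(88 - 1*13) = 434/(88 - 13) = 434/75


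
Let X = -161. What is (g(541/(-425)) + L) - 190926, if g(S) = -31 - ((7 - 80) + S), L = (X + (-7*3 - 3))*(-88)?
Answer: -74206159/425 ≈ -1.7460e+5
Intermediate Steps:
L = 16280 (L = (-161 + (-7*3 - 3))*(-88) = (-161 + (-21 - 3))*(-88) = (-161 - 24)*(-88) = -185*(-88) = 16280)
g(S) = 42 - S (g(S) = -31 - (-73 + S) = -31 + (73 - S) = 42 - S)
(g(541/(-425)) + L) - 190926 = ((42 - 541/(-425)) + 16280) - 190926 = ((42 - 541*(-1)/425) + 16280) - 190926 = ((42 - 1*(-541/425)) + 16280) - 190926 = ((42 + 541/425) + 16280) - 190926 = (18391/425 + 16280) - 190926 = 6937391/425 - 190926 = -74206159/425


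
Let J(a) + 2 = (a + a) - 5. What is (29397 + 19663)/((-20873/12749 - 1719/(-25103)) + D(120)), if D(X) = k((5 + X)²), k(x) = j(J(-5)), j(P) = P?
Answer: -15701071491820/5942707887 ≈ -2642.1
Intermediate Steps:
J(a) = -7 + 2*a (J(a) = -2 + ((a + a) - 5) = -2 + (2*a - 5) = -2 + (-5 + 2*a) = -7 + 2*a)
k(x) = -17 (k(x) = -7 + 2*(-5) = -7 - 10 = -17)
D(X) = -17
(29397 + 19663)/((-20873/12749 - 1719/(-25103)) + D(120)) = (29397 + 19663)/((-20873/12749 - 1719/(-25103)) - 17) = 49060/((-20873*1/12749 - 1719*(-1/25103)) - 17) = 49060/((-20873/12749 + 1719/25103) - 17) = 49060/(-502059388/320038147 - 17) = 49060/(-5942707887/320038147) = 49060*(-320038147/5942707887) = -15701071491820/5942707887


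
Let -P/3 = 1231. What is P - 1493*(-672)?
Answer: 999603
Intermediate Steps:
P = -3693 (P = -3*1231 = -3693)
P - 1493*(-672) = -3693 - 1493*(-672) = -3693 + 1003296 = 999603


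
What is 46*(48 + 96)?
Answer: 6624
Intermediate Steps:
46*(48 + 96) = 46*144 = 6624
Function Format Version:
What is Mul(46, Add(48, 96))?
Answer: 6624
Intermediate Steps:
Mul(46, Add(48, 96)) = Mul(46, 144) = 6624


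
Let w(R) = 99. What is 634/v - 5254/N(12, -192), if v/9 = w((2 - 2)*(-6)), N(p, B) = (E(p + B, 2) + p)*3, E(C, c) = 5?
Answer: -1549660/15147 ≈ -102.31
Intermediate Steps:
N(p, B) = 15 + 3*p (N(p, B) = (5 + p)*3 = 15 + 3*p)
v = 891 (v = 9*99 = 891)
634/v - 5254/N(12, -192) = 634/891 - 5254/(15 + 3*12) = 634*(1/891) - 5254/(15 + 36) = 634/891 - 5254/51 = -1549660/15147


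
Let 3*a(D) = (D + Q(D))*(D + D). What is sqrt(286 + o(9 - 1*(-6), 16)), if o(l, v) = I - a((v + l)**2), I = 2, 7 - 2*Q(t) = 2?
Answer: I*sqrt(5552949)/3 ≈ 785.49*I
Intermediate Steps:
Q(t) = 5/2 (Q(t) = 7/2 - 1/2*2 = 7/2 - 1 = 5/2)
a(D) = 2*D*(5/2 + D)/3 (a(D) = ((D + 5/2)*(D + D))/3 = ((5/2 + D)*(2*D))/3 = (2*D*(5/2 + D))/3 = 2*D*(5/2 + D)/3)
o(l, v) = 2 - (l + v)**2*(5 + 2*(l + v)**2)/3 (o(l, v) = 2 - (v + l)**2*(5 + 2*(v + l)**2)/3 = 2 - (l + v)**2*(5 + 2*(l + v)**2)/3)
sqrt(286 + o(9 - 1*(-6), 16)) = sqrt(286 + (2 - ((9 - 1*(-6)) + 16)**2*(5 + 2*((9 - 1*(-6)) + 16)**2)/3)) = sqrt(286 + (2 - ((9 + 6) + 16)**2*(5 + 2*((9 + 6) + 16)**2)/3)) = sqrt(286 + (2 - (15 + 16)**2*(5 + 2*(15 + 16)**2)/3)) = sqrt(286 + (2 - 1/3*31**2*(5 + 2*31**2))) = sqrt(286 + (2 - 1/3*961*(5 + 2*961))) = sqrt(286 + (2 - 1/3*961*(5 + 1922))) = sqrt(286 + (2 - 1/3*961*1927)) = sqrt(286 + (2 - 1851847/3)) = sqrt(286 - 1851841/3) = sqrt(-1850983/3) = I*sqrt(5552949)/3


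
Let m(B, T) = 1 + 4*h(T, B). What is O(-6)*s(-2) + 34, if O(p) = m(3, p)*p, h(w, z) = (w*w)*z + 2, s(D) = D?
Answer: 5326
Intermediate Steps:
h(w, z) = 2 + z*w**2 (h(w, z) = w**2*z + 2 = z*w**2 + 2 = 2 + z*w**2)
m(B, T) = 9 + 4*B*T**2 (m(B, T) = 1 + 4*(2 + B*T**2) = 1 + (8 + 4*B*T**2) = 9 + 4*B*T**2)
O(p) = p*(9 + 12*p**2) (O(p) = (9 + 4*3*p**2)*p = (9 + 12*p**2)*p = p*(9 + 12*p**2))
O(-6)*s(-2) + 34 = (9*(-6) + 12*(-6)**3)*(-2) + 34 = (-54 + 12*(-216))*(-2) + 34 = (-54 - 2592)*(-2) + 34 = -2646*(-2) + 34 = 5292 + 34 = 5326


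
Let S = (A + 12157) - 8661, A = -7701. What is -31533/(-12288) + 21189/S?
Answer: -42591389/17223680 ≈ -2.4728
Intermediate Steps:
S = -4205 (S = (-7701 + 12157) - 8661 = 4456 - 8661 = -4205)
-31533/(-12288) + 21189/S = -31533/(-12288) + 21189/(-4205) = -31533*(-1/12288) + 21189*(-1/4205) = 10511/4096 - 21189/4205 = -42591389/17223680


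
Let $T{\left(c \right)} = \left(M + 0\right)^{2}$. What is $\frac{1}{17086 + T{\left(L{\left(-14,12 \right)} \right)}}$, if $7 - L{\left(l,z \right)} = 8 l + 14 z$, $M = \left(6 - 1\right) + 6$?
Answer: $\frac{1}{17207} \approx 5.8116 \cdot 10^{-5}$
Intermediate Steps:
$M = 11$ ($M = 5 + 6 = 11$)
$L{\left(l,z \right)} = 7 - 14 z - 8 l$ ($L{\left(l,z \right)} = 7 - \left(8 l + 14 z\right) = 7 - 14 z - 8 l$)
$T{\left(c \right)} = 121$ ($T{\left(c \right)} = \left(11 + 0\right)^{2} = 11^{2} = 121$)
$\frac{1}{17086 + T{\left(L{\left(-14,12 \right)} \right)}} = \frac{1}{17086 + 121} = \frac{1}{17207}$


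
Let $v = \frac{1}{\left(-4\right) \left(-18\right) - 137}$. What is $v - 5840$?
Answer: $- \frac{379601}{65} \approx -5840.0$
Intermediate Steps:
$v = - \frac{1}{65}$ ($v = \frac{1}{72 - 137} = \frac{1}{-65} = - \frac{1}{65} \approx -0.015385$)
$v - 5840 = - \frac{1}{65} - 5840 = - \frac{379601}{65}$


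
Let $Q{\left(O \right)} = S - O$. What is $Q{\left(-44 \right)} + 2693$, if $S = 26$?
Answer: $2763$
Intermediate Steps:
$Q{\left(O \right)} = 26 - O$
$Q{\left(-44 \right)} + 2693 = \left(26 - -44\right) + 2693 = \left(26 + 44\right) + 2693 = 70 + 2693 = 2763$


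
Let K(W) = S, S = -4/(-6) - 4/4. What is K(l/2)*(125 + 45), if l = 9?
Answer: -170/3 ≈ -56.667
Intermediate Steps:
S = -⅓ (S = -4*(-⅙) - 4*¼ = ⅔ - 1 = -⅓ ≈ -0.33333)
K(W) = -⅓
K(l/2)*(125 + 45) = -(125 + 45)/3 = -⅓*170 = -170/3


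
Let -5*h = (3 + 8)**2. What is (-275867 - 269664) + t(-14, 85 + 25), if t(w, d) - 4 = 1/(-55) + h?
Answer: -30005317/55 ≈ -5.4555e+5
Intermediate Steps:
h = -121/5 (h = -(3 + 8)**2/5 = -1/5*11**2 = -1/5*121 = -121/5 ≈ -24.200)
t(w, d) = -1112/55 (t(w, d) = 4 + (1/(-55) - 121/5) = 4 + (-1/55 - 121/5) = 4 - 1332/55 = -1112/55)
(-275867 - 269664) + t(-14, 85 + 25) = (-275867 - 269664) - 1112/55 = -545531 - 1112/55 = -30005317/55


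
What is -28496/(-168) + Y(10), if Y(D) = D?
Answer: 3772/21 ≈ 179.62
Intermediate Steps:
-28496/(-168) + Y(10) = -28496/(-168) + 10 = -28496*(-1)/168 + 10 = -208*(-137/168) + 10 = 3562/21 + 10 = 3772/21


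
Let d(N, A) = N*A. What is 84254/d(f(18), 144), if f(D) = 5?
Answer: 42127/360 ≈ 117.02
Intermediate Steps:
d(N, A) = A*N
84254/d(f(18), 144) = 84254/((144*5)) = 84254/720 = 84254*(1/720) = 42127/360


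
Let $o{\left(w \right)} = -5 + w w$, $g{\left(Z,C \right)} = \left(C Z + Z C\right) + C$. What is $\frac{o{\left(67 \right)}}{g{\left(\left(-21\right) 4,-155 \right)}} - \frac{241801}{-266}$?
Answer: $\frac{894315947}{983630} \approx 909.2$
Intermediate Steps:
$g{\left(Z,C \right)} = C + 2 C Z$ ($g{\left(Z,C \right)} = \left(C Z + C Z\right) + C = 2 C Z + C = C + 2 C Z$)
$o{\left(w \right)} = -5 + w^{2}$
$\frac{o{\left(67 \right)}}{g{\left(\left(-21\right) 4,-155 \right)}} - \frac{241801}{-266} = \frac{-5 + 67^{2}}{\left(-155\right) \left(1 + 2 \left(\left(-21\right) 4\right)\right)} - \frac{241801}{-266} = \frac{-5 + 4489}{\left(-155\right) \left(1 + 2 \left(-84\right)\right)} - - \frac{34543}{38} = \frac{4484}{\left(-155\right) \left(1 - 168\right)} + \frac{34543}{38} = \frac{4484}{\left(-155\right) \left(-167\right)} + \frac{34543}{38} = \frac{4484}{25885} + \frac{34543}{38} = \frac{894315947}{983630}$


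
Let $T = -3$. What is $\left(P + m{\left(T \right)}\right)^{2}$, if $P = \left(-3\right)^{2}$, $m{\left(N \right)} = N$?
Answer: $36$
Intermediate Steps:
$P = 9$
$\left(P + m{\left(T \right)}\right)^{2} = \left(9 - 3\right)^{2} = 6^{2} = 36$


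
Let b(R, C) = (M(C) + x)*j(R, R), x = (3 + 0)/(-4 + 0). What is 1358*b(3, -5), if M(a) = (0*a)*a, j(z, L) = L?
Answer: -6111/2 ≈ -3055.5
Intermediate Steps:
x = -¾ (x = 3/(-4) = 3*(-¼) = -¾ ≈ -0.75000)
M(a) = 0 (M(a) = 0*a = 0)
b(R, C) = -3*R/4 (b(R, C) = (0 - ¾)*R = -3*R/4)
1358*b(3, -5) = 1358*(-¾*3) = 1358*(-9/4) = -6111/2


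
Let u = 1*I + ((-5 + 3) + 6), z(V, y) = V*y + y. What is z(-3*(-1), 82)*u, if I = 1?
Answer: 1640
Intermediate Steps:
z(V, y) = y + V*y
u = 5 (u = 1*1 + ((-5 + 3) + 6) = 1 + (-2 + 6) = 1 + 4 = 5)
z(-3*(-1), 82)*u = (82*(1 - 3*(-1)))*5 = (82*(1 + 3))*5 = (82*4)*5 = 328*5 = 1640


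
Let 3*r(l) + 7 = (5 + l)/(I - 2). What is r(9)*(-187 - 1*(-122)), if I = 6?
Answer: 455/6 ≈ 75.833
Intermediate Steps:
r(l) = -23/12 + l/12 (r(l) = -7/3 + ((5 + l)/(6 - 2))/3 = -7/3 + ((5 + l)/4)/3 = -7/3 + ((5 + l)*(¼))/3 = -7/3 + (5/4 + l/4)/3 = -7/3 + (5/12 + l/12) = -23/12 + l/12)
r(9)*(-187 - 1*(-122)) = (-23/12 + (1/12)*9)*(-187 - 1*(-122)) = (-23/12 + ¾)*(-187 + 122) = -7/6*(-65) = 455/6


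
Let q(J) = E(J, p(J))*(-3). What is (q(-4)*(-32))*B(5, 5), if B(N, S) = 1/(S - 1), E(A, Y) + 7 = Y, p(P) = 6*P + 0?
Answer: -744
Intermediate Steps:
p(P) = 6*P
E(A, Y) = -7 + Y
q(J) = 21 - 18*J (q(J) = (-7 + 6*J)*(-3) = 21 - 18*J)
B(N, S) = 1/(-1 + S)
(q(-4)*(-32))*B(5, 5) = ((21 - 18*(-4))*(-32))/(-1 + 5) = ((21 + 72)*(-32))/4 = (93*(-32))*(1/4) = -2976*1/4 = -744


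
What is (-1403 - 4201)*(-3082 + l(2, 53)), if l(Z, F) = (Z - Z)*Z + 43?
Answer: 17030556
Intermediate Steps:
l(Z, F) = 43 (l(Z, F) = 0*Z + 43 = 0 + 43 = 43)
(-1403 - 4201)*(-3082 + l(2, 53)) = (-1403 - 4201)*(-3082 + 43) = -5604*(-3039) = 17030556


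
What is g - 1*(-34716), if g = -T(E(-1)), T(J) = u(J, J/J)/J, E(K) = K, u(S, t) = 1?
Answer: 34717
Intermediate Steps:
T(J) = 1/J
g = 1 (g = -1/(-1) = -1*(-1) = 1)
g - 1*(-34716) = 1 - 1*(-34716) = 1 + 34716 = 34717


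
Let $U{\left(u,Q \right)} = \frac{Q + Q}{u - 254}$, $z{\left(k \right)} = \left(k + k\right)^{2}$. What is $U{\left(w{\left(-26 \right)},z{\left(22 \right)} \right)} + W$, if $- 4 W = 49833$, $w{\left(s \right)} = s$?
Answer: $- \frac{1746091}{140} \approx -12472.0$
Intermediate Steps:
$z{\left(k \right)} = 4 k^{2}$ ($z{\left(k \right)} = \left(2 k\right)^{2} = 4 k^{2}$)
$U{\left(u,Q \right)} = \frac{2 Q}{-254 + u}$
$W = - \frac{49833}{4}$ ($W = \left(- \frac{1}{4}\right) 49833 = - \frac{49833}{4} \approx -12458.0$)
$U{\left(w{\left(-26 \right)},z{\left(22 \right)} \right)} + W = \frac{2 \cdot 4 \cdot 22^{2}}{-254 - 26} - \frac{49833}{4} = \frac{2 \cdot 4 \cdot 484}{-280} - \frac{49833}{4} = 2 \cdot 1936 \left(- \frac{1}{280}\right) - \frac{49833}{4} = - \frac{484}{35} - \frac{49833}{4} = - \frac{1746091}{140}$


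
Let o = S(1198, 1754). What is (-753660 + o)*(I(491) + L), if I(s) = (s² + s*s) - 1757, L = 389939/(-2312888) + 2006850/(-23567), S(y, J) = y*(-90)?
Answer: -2819320796978980925895/6813478937 ≈ -4.1379e+11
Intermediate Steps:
S(y, J) = -90*y
L = -4650808975213/54507831496 (L = 389939*(-1/2312888) + 2006850*(-1/23567) = -389939/2312888 - 2006850/23567 = -4650808975213/54507831496 ≈ -85.324)
o = -107820 (o = -90*1198 = -107820)
I(s) = -1757 + 2*s² (I(s) = (s² + s²) - 1757 = 2*s² - 1757 = -1757 + 2*s²)
(-753660 + o)*(I(491) + L) = (-753660 - 107820)*((-1757 + 2*491²) - 4650808975213/54507831496) = -861480*((-1757 + 2*241081) - 4650808975213/54507831496) = -861480*((-1757 + 482162) - 4650808975213/54507831496) = -861480*(480405 - 4650808975213/54507831496) = -861480*26181183980860667/54507831496 = -2819320796978980925895/6813478937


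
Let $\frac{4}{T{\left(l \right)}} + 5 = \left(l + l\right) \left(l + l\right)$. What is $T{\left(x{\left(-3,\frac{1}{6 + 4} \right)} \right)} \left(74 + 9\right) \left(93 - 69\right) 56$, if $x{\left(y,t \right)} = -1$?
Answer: $-446208$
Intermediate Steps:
$T{\left(l \right)} = \frac{4}{-5 + 4 l^{2}}$ ($T{\left(l \right)} = \frac{4}{-5 + \left(l + l\right) \left(l + l\right)} = \frac{4}{-5 + 2 l 2 l} = \frac{4}{-5 + 4 l^{2}}$)
$T{\left(x{\left(-3,\frac{1}{6 + 4} \right)} \right)} \left(74 + 9\right) \left(93 - 69\right) 56 = \frac{4}{-5 + 4 \left(-1\right)^{2}} \left(74 + 9\right) \left(93 - 69\right) 56 = \frac{4}{-5 + 4 \cdot 1} \cdot 83 \cdot 24 \cdot 56 = \frac{4}{-5 + 4} \cdot 1992 \cdot 56 = \frac{4}{-1} \cdot 1992 \cdot 56 = 4 \left(-1\right) 1992 \cdot 56 = \left(-4\right) 1992 \cdot 56 = \left(-7968\right) 56 = -446208$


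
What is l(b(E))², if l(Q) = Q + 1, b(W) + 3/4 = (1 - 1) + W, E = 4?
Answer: 289/16 ≈ 18.063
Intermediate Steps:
b(W) = -¾ + W (b(W) = -¾ + ((1 - 1) + W) = -¾ + (0 + W) = -¾ + W)
l(Q) = 1 + Q
l(b(E))² = (1 + (-¾ + 4))² = (1 + 13/4)² = (17/4)² = 289/16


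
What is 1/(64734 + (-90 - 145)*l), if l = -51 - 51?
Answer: 1/88704 ≈ 1.1273e-5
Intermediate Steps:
l = -102
1/(64734 + (-90 - 145)*l) = 1/(64734 + (-90 - 145)*(-102)) = 1/(64734 - 235*(-102)) = 1/(64734 + 23970) = 1/88704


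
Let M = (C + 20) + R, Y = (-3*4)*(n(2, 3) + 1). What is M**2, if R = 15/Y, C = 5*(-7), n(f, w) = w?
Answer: 60025/256 ≈ 234.47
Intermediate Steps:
C = -35
Y = -48 (Y = (-3*4)*(3 + 1) = -12*4 = -48)
R = -5/16 (R = 15/(-48) = 15*(-1/48) = -5/16 ≈ -0.31250)
M = -245/16 (M = (-35 + 20) - 5/16 = -15 - 5/16 = -245/16 ≈ -15.313)
M**2 = (-245/16)**2 = 60025/256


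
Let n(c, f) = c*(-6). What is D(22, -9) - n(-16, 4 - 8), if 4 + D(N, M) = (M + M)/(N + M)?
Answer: -1318/13 ≈ -101.38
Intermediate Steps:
D(N, M) = -4 + 2*M/(M + N) (D(N, M) = -4 + (M + M)/(N + M) = -4 + (2*M)/(M + N) = -4 + 2*M/(M + N))
n(c, f) = -6*c
D(22, -9) - n(-16, 4 - 8) = 2*(-1*(-9) - 2*22)/(-9 + 22) - (-6)*(-16) = 2*(9 - 44)/13 - 1*96 = 2*(1/13)*(-35) - 96 = -70/13 - 96 = -1318/13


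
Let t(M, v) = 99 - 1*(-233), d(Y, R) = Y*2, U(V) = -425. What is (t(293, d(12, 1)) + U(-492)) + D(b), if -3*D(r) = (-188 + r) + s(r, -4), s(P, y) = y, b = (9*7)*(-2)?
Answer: 13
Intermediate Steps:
d(Y, R) = 2*Y
t(M, v) = 332 (t(M, v) = 99 + 233 = 332)
b = -126 (b = 63*(-2) = -126)
D(r) = 64 - r/3 (D(r) = -((-188 + r) - 4)/3 = -(-192 + r)/3 = 64 - r/3)
(t(293, d(12, 1)) + U(-492)) + D(b) = (332 - 425) + (64 - ⅓*(-126)) = -93 + (64 + 42) = -93 + 106 = 13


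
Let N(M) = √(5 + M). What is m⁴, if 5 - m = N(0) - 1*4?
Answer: (9 - √5)⁴ ≈ 2093.1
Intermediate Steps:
m = 9 - √5 (m = 5 - (√(5 + 0) - 1*4) = 5 - (√5 - 4) = 5 - (-4 + √5) = 5 + (4 - √5) = 9 - √5 ≈ 6.7639)
m⁴ = (9 - √5)⁴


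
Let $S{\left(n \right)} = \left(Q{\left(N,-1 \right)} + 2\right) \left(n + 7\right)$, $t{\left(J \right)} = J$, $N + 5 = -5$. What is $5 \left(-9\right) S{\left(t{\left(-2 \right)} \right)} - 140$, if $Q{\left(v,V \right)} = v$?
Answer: $1660$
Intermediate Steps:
$N = -10$ ($N = -5 - 5 = -10$)
$S{\left(n \right)} = -56 - 8 n$ ($S{\left(n \right)} = \left(-10 + 2\right) \left(n + 7\right) = - 8 \left(7 + n\right) = -56 - 8 n$)
$5 \left(-9\right) S{\left(t{\left(-2 \right)} \right)} - 140 = 5 \left(-9\right) \left(-56 - -16\right) - 140 = - 45 \left(-56 + 16\right) - 140 = \left(-45\right) \left(-40\right) - 140 = 1800 - 140 = 1660$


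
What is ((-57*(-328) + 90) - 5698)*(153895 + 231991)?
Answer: 5050475968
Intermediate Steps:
((-57*(-328) + 90) - 5698)*(153895 + 231991) = ((18696 + 90) - 5698)*385886 = (18786 - 5698)*385886 = 13088*385886 = 5050475968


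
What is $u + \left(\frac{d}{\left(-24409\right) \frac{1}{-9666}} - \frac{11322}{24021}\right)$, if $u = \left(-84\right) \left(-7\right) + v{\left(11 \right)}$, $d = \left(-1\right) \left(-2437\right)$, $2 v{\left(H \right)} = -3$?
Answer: $\frac{11888170505}{7664426} \approx 1551.1$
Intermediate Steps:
$v{\left(H \right)} = - \frac{3}{2}$ ($v{\left(H \right)} = \frac{1}{2} \left(-3\right) = - \frac{3}{2}$)
$d = 2437$
$u = \frac{1173}{2}$ ($u = \left(-84\right) \left(-7\right) - \frac{3}{2} = 588 - \frac{3}{2} = \frac{1173}{2} \approx 586.5$)
$u + \left(\frac{d}{\left(-24409\right) \frac{1}{-9666}} - \frac{11322}{24021}\right) = \frac{1173}{2} + \left(\frac{2437}{\left(-24409\right) \frac{1}{-9666}} - \frac{11322}{24021}\right) = \frac{1173}{2} + \left(\frac{2437}{\left(-24409\right) \left(- \frac{1}{9666}\right)} - \frac{74}{157}\right) = \frac{1173}{2} - \left(\frac{74}{157} - \frac{2437}{\frac{24409}{9666}}\right) = \frac{1173}{2} + \left(2437 \cdot \frac{9666}{24409} - \frac{74}{157}\right) = \frac{1173}{2} + \left(\frac{23556042}{24409} - \frac{74}{157}\right) = \frac{1173}{2} + \frac{3696492328}{3832213} = \frac{11888170505}{7664426}$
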